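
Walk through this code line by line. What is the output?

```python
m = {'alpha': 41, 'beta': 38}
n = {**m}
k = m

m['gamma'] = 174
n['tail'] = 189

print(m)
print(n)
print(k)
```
{'alpha': 41, 'beta': 38, 'gamma': 174}
{'alpha': 41, 'beta': 38, 'tail': 189}
{'alpha': 41, 'beta': 38, 'gamma': 174}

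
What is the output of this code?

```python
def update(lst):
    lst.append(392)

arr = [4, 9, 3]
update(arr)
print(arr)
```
[4, 9, 3, 392]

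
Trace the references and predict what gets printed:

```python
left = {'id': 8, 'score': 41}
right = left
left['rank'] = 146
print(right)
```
{'id': 8, 'score': 41, 'rank': 146}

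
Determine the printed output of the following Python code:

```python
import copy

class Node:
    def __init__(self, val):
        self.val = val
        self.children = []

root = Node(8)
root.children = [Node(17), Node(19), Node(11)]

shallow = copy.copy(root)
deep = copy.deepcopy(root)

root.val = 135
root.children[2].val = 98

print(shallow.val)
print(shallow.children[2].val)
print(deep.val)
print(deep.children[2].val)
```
8
98
8
11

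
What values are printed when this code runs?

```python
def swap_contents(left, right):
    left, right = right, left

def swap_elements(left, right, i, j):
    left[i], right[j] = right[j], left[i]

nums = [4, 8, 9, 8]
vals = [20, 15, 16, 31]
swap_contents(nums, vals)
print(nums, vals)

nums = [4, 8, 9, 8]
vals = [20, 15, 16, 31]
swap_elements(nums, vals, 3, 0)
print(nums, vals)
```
[4, 8, 9, 8] [20, 15, 16, 31]
[4, 8, 9, 20] [8, 15, 16, 31]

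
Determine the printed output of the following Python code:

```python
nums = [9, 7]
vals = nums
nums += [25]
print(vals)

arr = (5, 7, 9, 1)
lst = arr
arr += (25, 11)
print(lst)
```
[9, 7, 25]
(5, 7, 9, 1)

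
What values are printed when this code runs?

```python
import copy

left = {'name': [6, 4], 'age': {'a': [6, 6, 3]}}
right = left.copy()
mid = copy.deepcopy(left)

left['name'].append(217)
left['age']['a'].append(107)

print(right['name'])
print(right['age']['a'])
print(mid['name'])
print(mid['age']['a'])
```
[6, 4, 217]
[6, 6, 3, 107]
[6, 4]
[6, 6, 3]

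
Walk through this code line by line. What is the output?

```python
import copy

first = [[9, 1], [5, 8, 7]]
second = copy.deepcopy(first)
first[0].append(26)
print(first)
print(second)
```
[[9, 1, 26], [5, 8, 7]]
[[9, 1], [5, 8, 7]]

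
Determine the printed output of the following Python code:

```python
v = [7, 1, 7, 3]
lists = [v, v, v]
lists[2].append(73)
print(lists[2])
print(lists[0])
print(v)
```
[7, 1, 7, 3, 73]
[7, 1, 7, 3, 73]
[7, 1, 7, 3, 73]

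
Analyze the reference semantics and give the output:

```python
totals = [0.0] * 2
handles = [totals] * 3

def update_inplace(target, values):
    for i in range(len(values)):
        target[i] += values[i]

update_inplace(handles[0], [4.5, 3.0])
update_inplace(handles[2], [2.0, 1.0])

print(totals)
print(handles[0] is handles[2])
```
[6.5, 4.0]
True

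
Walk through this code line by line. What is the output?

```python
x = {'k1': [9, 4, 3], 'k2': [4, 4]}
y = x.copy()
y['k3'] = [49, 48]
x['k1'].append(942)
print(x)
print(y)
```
{'k1': [9, 4, 3, 942], 'k2': [4, 4]}
{'k1': [9, 4, 3, 942], 'k2': [4, 4], 'k3': [49, 48]}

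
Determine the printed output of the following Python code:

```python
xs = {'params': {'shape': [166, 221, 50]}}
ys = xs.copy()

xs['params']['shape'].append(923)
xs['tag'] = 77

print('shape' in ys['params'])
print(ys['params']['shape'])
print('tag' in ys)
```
True
[166, 221, 50, 923]
False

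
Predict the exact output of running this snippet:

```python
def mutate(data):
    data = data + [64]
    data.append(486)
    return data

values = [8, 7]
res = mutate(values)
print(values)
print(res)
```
[8, 7]
[8, 7, 64, 486]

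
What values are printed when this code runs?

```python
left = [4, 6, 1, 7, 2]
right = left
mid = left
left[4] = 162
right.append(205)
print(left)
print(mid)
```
[4, 6, 1, 7, 162, 205]
[4, 6, 1, 7, 162, 205]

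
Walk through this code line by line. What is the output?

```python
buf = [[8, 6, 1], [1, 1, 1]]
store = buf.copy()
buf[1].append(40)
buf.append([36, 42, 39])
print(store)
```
[[8, 6, 1], [1, 1, 1, 40]]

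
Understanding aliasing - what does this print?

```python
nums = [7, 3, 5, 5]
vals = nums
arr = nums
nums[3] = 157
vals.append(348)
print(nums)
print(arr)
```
[7, 3, 5, 157, 348]
[7, 3, 5, 157, 348]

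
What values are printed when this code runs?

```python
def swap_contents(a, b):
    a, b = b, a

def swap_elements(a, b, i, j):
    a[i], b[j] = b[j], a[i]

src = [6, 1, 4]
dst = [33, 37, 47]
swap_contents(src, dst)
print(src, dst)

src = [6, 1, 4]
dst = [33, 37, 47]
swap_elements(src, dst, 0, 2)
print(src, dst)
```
[6, 1, 4] [33, 37, 47]
[47, 1, 4] [33, 37, 6]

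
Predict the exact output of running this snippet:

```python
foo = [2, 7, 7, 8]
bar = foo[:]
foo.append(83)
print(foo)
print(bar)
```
[2, 7, 7, 8, 83]
[2, 7, 7, 8]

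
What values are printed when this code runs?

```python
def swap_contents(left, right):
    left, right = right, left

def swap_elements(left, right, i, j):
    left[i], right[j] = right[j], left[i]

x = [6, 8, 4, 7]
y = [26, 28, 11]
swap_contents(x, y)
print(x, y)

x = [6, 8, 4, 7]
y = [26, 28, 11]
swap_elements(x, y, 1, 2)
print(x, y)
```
[6, 8, 4, 7] [26, 28, 11]
[6, 11, 4, 7] [26, 28, 8]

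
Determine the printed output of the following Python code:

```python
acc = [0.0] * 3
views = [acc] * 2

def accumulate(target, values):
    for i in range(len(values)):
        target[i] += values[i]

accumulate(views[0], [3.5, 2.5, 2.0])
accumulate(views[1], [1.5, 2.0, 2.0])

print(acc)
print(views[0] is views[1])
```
[5.0, 4.5, 4.0]
True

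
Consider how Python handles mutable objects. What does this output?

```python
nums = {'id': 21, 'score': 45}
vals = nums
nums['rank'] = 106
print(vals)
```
{'id': 21, 'score': 45, 'rank': 106}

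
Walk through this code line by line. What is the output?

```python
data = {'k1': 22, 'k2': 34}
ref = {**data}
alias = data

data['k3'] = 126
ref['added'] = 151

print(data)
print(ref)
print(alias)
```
{'k1': 22, 'k2': 34, 'k3': 126}
{'k1': 22, 'k2': 34, 'added': 151}
{'k1': 22, 'k2': 34, 'k3': 126}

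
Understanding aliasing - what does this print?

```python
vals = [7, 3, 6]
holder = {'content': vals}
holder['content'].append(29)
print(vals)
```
[7, 3, 6, 29]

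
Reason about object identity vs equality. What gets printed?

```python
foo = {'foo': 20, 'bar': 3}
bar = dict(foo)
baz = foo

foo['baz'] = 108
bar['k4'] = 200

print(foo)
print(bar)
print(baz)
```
{'foo': 20, 'bar': 3, 'baz': 108}
{'foo': 20, 'bar': 3, 'k4': 200}
{'foo': 20, 'bar': 3, 'baz': 108}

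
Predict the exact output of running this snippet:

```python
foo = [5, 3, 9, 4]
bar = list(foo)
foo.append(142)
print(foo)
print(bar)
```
[5, 3, 9, 4, 142]
[5, 3, 9, 4]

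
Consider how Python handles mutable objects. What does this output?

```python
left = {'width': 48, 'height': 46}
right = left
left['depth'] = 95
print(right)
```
{'width': 48, 'height': 46, 'depth': 95}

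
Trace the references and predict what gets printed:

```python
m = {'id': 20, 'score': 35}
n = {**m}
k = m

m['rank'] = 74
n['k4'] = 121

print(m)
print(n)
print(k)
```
{'id': 20, 'score': 35, 'rank': 74}
{'id': 20, 'score': 35, 'k4': 121}
{'id': 20, 'score': 35, 'rank': 74}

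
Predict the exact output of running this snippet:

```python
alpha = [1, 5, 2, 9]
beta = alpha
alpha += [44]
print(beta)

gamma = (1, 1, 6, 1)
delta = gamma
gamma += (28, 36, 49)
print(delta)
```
[1, 5, 2, 9, 44]
(1, 1, 6, 1)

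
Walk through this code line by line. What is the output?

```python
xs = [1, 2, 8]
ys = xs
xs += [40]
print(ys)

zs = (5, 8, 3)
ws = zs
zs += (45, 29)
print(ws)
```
[1, 2, 8, 40]
(5, 8, 3)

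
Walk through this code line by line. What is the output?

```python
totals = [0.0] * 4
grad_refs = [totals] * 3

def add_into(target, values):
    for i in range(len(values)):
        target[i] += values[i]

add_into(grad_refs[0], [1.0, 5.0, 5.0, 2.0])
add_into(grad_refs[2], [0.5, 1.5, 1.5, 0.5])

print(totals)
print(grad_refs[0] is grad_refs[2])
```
[1.5, 6.5, 6.5, 2.5]
True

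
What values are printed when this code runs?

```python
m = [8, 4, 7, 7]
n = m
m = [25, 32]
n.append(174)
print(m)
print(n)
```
[25, 32]
[8, 4, 7, 7, 174]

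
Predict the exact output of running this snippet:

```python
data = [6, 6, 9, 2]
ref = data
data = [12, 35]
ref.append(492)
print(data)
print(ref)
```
[12, 35]
[6, 6, 9, 2, 492]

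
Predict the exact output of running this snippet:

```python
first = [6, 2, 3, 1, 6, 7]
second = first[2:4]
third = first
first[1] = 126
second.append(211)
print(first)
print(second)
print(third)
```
[6, 126, 3, 1, 6, 7]
[3, 1, 211]
[6, 126, 3, 1, 6, 7]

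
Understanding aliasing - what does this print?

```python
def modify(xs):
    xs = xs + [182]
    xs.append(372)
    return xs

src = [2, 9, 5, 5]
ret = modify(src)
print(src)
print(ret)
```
[2, 9, 5, 5]
[2, 9, 5, 5, 182, 372]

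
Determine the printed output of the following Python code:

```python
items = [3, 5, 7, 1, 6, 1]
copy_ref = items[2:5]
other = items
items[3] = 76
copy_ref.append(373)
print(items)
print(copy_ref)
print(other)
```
[3, 5, 7, 76, 6, 1]
[7, 1, 6, 373]
[3, 5, 7, 76, 6, 1]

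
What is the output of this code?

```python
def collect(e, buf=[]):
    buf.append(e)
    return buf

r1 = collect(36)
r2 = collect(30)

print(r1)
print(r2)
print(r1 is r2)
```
[36, 30]
[36, 30]
True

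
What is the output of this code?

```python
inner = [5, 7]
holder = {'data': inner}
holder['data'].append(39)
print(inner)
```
[5, 7, 39]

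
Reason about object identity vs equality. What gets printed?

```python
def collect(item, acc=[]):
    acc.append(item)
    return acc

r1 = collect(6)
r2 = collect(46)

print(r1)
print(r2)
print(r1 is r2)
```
[6, 46]
[6, 46]
True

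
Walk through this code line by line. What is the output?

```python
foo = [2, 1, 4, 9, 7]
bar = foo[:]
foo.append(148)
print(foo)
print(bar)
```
[2, 1, 4, 9, 7, 148]
[2, 1, 4, 9, 7]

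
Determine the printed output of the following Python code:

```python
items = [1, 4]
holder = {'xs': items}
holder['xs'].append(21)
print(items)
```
[1, 4, 21]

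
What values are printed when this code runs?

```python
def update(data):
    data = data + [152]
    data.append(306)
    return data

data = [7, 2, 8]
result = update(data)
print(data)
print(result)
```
[7, 2, 8]
[7, 2, 8, 152, 306]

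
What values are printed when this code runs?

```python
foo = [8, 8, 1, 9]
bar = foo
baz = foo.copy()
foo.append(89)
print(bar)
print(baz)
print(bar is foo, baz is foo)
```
[8, 8, 1, 9, 89]
[8, 8, 1, 9]
True False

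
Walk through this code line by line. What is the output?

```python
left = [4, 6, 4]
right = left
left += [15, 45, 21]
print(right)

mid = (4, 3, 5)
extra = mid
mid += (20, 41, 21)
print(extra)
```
[4, 6, 4, 15, 45, 21]
(4, 3, 5)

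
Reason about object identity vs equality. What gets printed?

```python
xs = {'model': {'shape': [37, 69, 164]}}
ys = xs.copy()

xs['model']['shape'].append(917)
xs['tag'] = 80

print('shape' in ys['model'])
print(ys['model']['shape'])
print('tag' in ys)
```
True
[37, 69, 164, 917]
False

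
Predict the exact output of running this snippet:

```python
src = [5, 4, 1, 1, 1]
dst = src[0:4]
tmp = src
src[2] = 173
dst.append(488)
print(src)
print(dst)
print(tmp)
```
[5, 4, 173, 1, 1]
[5, 4, 1, 1, 488]
[5, 4, 173, 1, 1]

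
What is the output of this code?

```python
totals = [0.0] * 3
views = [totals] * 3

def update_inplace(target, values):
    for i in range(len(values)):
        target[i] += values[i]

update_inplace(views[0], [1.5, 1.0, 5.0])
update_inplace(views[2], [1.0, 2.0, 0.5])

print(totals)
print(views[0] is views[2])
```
[2.5, 3.0, 5.5]
True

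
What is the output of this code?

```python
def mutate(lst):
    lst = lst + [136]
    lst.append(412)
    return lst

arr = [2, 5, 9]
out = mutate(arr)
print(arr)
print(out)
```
[2, 5, 9]
[2, 5, 9, 136, 412]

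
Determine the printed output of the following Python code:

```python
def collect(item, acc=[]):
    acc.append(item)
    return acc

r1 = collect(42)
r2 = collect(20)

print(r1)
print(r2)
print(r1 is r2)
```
[42, 20]
[42, 20]
True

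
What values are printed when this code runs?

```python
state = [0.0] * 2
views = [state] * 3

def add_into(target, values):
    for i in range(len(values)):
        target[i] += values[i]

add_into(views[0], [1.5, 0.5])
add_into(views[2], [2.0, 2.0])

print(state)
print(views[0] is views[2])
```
[3.5, 2.5]
True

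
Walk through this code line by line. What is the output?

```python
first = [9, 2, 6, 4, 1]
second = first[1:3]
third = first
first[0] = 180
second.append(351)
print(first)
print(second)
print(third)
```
[180, 2, 6, 4, 1]
[2, 6, 351]
[180, 2, 6, 4, 1]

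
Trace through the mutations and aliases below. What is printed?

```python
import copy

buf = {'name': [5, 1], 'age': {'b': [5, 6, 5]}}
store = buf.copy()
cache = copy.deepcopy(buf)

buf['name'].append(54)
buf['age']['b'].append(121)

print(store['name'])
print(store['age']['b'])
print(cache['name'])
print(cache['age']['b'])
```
[5, 1, 54]
[5, 6, 5, 121]
[5, 1]
[5, 6, 5]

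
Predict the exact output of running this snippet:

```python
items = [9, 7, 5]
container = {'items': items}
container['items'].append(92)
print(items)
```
[9, 7, 5, 92]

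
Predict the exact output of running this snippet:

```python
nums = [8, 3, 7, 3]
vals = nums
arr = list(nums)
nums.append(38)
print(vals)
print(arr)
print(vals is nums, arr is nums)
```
[8, 3, 7, 3, 38]
[8, 3, 7, 3]
True False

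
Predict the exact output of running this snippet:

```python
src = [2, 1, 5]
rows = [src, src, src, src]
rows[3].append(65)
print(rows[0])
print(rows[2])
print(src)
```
[2, 1, 5, 65]
[2, 1, 5, 65]
[2, 1, 5, 65]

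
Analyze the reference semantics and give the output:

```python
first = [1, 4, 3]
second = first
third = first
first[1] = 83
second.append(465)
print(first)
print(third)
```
[1, 83, 3, 465]
[1, 83, 3, 465]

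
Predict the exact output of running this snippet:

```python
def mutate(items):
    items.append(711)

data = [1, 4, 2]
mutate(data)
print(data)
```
[1, 4, 2, 711]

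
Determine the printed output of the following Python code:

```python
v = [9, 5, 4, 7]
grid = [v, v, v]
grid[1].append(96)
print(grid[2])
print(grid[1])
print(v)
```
[9, 5, 4, 7, 96]
[9, 5, 4, 7, 96]
[9, 5, 4, 7, 96]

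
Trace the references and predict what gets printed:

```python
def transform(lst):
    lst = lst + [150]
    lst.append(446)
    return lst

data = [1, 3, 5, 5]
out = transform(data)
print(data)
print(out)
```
[1, 3, 5, 5]
[1, 3, 5, 5, 150, 446]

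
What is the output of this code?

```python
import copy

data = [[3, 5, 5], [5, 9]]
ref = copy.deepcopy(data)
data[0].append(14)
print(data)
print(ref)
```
[[3, 5, 5, 14], [5, 9]]
[[3, 5, 5], [5, 9]]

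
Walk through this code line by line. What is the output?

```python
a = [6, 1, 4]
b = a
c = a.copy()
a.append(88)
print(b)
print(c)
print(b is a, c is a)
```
[6, 1, 4, 88]
[6, 1, 4]
True False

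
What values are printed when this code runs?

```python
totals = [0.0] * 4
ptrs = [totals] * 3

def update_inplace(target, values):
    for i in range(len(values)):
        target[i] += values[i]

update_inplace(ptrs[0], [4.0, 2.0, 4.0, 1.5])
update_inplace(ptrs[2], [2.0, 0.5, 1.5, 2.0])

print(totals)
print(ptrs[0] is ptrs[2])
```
[6.0, 2.5, 5.5, 3.5]
True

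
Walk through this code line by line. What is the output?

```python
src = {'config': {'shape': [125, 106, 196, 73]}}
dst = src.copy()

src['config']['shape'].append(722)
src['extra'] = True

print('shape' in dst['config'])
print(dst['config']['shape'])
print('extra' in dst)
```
True
[125, 106, 196, 73, 722]
False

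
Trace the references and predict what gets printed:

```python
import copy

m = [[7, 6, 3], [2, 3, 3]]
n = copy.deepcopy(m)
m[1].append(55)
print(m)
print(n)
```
[[7, 6, 3], [2, 3, 3, 55]]
[[7, 6, 3], [2, 3, 3]]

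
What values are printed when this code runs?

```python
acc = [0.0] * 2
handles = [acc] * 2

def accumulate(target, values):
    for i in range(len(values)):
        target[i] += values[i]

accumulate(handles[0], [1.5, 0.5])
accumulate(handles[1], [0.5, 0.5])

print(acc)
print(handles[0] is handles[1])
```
[2.0, 1.0]
True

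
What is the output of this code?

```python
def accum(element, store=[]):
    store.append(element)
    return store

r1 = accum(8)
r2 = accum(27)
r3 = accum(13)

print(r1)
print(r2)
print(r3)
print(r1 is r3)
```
[8, 27, 13]
[8, 27, 13]
[8, 27, 13]
True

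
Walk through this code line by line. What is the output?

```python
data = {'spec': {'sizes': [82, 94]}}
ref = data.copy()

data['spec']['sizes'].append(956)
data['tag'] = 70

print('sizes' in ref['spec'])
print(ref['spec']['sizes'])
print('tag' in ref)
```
True
[82, 94, 956]
False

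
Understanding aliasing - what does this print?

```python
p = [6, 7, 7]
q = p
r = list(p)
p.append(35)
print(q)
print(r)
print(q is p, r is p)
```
[6, 7, 7, 35]
[6, 7, 7]
True False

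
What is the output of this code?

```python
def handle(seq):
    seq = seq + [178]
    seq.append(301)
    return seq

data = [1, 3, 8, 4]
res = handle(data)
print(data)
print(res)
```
[1, 3, 8, 4]
[1, 3, 8, 4, 178, 301]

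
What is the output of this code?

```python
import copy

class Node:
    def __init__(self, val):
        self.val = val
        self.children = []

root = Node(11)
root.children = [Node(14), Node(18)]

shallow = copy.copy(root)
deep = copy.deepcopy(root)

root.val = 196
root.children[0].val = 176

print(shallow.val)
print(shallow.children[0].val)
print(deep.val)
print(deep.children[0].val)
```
11
176
11
14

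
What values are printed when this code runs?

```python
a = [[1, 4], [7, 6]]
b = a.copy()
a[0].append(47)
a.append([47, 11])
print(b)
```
[[1, 4, 47], [7, 6]]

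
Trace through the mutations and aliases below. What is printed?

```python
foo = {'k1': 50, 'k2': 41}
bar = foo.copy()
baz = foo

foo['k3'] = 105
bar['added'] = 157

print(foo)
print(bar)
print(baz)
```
{'k1': 50, 'k2': 41, 'k3': 105}
{'k1': 50, 'k2': 41, 'added': 157}
{'k1': 50, 'k2': 41, 'k3': 105}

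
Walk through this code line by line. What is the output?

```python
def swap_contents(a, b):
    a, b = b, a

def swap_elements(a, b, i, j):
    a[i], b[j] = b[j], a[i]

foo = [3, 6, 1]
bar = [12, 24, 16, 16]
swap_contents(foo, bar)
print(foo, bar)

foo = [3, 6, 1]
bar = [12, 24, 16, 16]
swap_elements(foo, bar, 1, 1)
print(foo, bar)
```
[3, 6, 1] [12, 24, 16, 16]
[3, 24, 1] [12, 6, 16, 16]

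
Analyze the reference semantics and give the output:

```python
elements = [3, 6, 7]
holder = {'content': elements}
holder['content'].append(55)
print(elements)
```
[3, 6, 7, 55]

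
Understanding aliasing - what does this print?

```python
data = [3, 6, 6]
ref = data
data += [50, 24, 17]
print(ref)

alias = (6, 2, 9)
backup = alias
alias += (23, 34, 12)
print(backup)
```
[3, 6, 6, 50, 24, 17]
(6, 2, 9)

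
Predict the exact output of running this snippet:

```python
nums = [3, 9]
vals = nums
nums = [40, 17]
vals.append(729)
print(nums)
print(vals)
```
[40, 17]
[3, 9, 729]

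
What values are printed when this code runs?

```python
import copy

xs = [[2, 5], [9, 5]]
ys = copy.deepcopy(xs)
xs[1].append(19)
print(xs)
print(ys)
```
[[2, 5], [9, 5, 19]]
[[2, 5], [9, 5]]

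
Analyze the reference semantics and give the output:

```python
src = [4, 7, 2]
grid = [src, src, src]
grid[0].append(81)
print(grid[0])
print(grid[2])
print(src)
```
[4, 7, 2, 81]
[4, 7, 2, 81]
[4, 7, 2, 81]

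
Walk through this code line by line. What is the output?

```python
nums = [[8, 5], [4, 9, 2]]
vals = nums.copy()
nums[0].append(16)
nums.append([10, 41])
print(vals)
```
[[8, 5, 16], [4, 9, 2]]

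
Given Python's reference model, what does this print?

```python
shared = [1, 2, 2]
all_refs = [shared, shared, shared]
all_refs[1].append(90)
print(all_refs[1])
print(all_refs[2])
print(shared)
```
[1, 2, 2, 90]
[1, 2, 2, 90]
[1, 2, 2, 90]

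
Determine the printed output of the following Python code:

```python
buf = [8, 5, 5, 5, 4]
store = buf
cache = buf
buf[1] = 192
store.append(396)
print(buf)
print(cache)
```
[8, 192, 5, 5, 4, 396]
[8, 192, 5, 5, 4, 396]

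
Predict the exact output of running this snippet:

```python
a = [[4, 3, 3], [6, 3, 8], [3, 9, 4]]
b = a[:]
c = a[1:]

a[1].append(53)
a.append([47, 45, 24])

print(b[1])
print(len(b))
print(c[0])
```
[6, 3, 8, 53]
3
[6, 3, 8, 53]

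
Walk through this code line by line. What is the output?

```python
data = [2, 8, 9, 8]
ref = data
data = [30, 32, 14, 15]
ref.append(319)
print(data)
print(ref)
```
[30, 32, 14, 15]
[2, 8, 9, 8, 319]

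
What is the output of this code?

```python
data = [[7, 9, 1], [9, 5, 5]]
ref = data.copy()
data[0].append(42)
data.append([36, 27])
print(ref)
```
[[7, 9, 1, 42], [9, 5, 5]]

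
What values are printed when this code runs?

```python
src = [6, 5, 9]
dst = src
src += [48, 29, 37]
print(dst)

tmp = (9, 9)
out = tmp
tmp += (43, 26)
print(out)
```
[6, 5, 9, 48, 29, 37]
(9, 9)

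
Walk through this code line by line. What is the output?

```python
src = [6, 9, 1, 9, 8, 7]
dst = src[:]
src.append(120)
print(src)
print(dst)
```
[6, 9, 1, 9, 8, 7, 120]
[6, 9, 1, 9, 8, 7]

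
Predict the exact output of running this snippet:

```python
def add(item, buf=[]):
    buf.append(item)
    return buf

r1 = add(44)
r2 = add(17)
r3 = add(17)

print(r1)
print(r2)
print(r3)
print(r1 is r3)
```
[44, 17, 17]
[44, 17, 17]
[44, 17, 17]
True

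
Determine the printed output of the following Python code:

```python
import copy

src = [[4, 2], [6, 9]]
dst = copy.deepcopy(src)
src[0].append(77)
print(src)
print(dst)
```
[[4, 2, 77], [6, 9]]
[[4, 2], [6, 9]]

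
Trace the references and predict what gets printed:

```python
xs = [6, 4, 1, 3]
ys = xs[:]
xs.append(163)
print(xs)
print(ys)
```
[6, 4, 1, 3, 163]
[6, 4, 1, 3]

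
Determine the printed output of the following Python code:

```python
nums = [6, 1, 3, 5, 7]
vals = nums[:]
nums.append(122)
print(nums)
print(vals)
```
[6, 1, 3, 5, 7, 122]
[6, 1, 3, 5, 7]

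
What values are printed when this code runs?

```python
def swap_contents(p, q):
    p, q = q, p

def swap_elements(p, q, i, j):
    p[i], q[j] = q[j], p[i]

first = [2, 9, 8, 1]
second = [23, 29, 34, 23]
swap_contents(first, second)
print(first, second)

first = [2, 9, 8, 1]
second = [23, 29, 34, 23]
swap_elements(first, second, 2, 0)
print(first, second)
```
[2, 9, 8, 1] [23, 29, 34, 23]
[2, 9, 23, 1] [8, 29, 34, 23]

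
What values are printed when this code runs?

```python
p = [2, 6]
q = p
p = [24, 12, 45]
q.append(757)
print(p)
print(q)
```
[24, 12, 45]
[2, 6, 757]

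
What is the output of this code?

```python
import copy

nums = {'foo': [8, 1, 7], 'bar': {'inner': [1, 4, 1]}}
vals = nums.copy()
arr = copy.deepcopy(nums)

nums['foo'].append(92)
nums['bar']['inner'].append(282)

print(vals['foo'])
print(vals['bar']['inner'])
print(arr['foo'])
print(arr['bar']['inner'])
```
[8, 1, 7, 92]
[1, 4, 1, 282]
[8, 1, 7]
[1, 4, 1]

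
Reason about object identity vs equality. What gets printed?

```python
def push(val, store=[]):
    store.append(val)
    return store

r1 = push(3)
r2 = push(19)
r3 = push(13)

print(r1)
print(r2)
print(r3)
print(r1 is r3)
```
[3, 19, 13]
[3, 19, 13]
[3, 19, 13]
True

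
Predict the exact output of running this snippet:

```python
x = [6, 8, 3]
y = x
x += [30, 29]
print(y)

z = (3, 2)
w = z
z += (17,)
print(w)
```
[6, 8, 3, 30, 29]
(3, 2)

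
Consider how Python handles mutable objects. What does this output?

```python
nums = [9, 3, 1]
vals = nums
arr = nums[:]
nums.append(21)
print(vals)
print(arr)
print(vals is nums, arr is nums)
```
[9, 3, 1, 21]
[9, 3, 1]
True False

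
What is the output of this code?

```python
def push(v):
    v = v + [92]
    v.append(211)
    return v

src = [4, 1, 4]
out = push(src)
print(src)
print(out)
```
[4, 1, 4]
[4, 1, 4, 92, 211]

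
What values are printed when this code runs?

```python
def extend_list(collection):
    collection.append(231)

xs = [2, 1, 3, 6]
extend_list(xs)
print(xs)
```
[2, 1, 3, 6, 231]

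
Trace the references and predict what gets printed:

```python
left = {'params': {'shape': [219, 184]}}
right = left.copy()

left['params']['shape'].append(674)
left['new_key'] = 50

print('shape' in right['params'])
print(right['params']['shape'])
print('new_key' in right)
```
True
[219, 184, 674]
False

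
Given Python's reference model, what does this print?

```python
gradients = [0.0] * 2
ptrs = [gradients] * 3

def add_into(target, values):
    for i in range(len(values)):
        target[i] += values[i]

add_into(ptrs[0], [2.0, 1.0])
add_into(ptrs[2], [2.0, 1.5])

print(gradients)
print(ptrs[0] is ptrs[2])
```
[4.0, 2.5]
True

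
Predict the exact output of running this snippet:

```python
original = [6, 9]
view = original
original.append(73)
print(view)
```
[6, 9, 73]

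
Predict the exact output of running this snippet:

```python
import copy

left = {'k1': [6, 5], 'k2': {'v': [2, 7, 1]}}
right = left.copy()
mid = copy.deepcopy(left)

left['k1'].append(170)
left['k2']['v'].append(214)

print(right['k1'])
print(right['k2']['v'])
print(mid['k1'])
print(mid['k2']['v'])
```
[6, 5, 170]
[2, 7, 1, 214]
[6, 5]
[2, 7, 1]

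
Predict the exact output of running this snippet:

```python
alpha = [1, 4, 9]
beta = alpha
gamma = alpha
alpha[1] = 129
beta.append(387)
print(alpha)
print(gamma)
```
[1, 129, 9, 387]
[1, 129, 9, 387]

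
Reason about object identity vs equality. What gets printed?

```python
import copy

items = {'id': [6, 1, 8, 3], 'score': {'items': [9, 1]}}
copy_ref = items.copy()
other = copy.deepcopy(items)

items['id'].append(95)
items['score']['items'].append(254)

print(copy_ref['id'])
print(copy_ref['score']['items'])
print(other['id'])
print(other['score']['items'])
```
[6, 1, 8, 3, 95]
[9, 1, 254]
[6, 1, 8, 3]
[9, 1]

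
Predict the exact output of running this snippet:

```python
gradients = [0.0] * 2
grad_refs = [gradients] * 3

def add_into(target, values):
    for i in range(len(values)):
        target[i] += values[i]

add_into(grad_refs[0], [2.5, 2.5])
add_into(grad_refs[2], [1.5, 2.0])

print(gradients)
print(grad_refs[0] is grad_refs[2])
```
[4.0, 4.5]
True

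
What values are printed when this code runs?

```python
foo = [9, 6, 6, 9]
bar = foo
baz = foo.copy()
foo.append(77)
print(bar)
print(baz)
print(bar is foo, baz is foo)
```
[9, 6, 6, 9, 77]
[9, 6, 6, 9]
True False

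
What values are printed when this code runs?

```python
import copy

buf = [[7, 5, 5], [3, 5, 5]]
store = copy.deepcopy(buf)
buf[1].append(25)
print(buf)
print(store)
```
[[7, 5, 5], [3, 5, 5, 25]]
[[7, 5, 5], [3, 5, 5]]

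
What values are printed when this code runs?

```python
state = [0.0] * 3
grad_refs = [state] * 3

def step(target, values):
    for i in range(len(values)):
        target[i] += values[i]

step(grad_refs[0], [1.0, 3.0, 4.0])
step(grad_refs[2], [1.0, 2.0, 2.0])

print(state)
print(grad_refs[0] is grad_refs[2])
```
[2.0, 5.0, 6.0]
True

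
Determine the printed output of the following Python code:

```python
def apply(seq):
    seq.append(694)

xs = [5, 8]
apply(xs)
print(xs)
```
[5, 8, 694]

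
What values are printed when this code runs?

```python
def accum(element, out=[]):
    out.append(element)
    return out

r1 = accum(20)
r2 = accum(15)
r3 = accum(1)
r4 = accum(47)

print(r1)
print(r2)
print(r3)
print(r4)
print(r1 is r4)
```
[20, 15, 1, 47]
[20, 15, 1, 47]
[20, 15, 1, 47]
[20, 15, 1, 47]
True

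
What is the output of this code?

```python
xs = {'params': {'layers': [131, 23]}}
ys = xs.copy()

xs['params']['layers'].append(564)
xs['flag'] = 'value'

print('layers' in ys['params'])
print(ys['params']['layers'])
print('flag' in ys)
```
True
[131, 23, 564]
False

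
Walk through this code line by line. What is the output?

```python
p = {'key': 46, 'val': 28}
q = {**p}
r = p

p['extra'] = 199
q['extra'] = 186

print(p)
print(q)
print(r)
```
{'key': 46, 'val': 28, 'extra': 199}
{'key': 46, 'val': 28, 'extra': 186}
{'key': 46, 'val': 28, 'extra': 199}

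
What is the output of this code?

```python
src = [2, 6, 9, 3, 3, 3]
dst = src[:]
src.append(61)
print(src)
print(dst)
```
[2, 6, 9, 3, 3, 3, 61]
[2, 6, 9, 3, 3, 3]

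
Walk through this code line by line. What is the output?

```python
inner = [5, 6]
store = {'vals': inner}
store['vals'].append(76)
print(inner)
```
[5, 6, 76]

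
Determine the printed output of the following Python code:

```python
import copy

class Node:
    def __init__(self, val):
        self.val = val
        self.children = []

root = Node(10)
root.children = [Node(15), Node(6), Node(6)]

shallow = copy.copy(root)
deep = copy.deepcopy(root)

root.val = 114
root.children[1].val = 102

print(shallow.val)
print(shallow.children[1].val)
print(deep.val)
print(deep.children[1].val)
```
10
102
10
6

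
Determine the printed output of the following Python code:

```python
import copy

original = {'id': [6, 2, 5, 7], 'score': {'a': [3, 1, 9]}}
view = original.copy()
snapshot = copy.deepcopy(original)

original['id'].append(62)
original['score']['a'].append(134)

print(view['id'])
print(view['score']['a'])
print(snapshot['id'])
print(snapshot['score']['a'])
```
[6, 2, 5, 7, 62]
[3, 1, 9, 134]
[6, 2, 5, 7]
[3, 1, 9]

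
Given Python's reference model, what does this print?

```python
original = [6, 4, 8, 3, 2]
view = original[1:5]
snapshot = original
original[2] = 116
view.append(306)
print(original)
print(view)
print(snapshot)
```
[6, 4, 116, 3, 2]
[4, 8, 3, 2, 306]
[6, 4, 116, 3, 2]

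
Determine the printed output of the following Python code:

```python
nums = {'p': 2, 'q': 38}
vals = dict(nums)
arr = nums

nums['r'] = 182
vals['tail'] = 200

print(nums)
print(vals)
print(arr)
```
{'p': 2, 'q': 38, 'r': 182}
{'p': 2, 'q': 38, 'tail': 200}
{'p': 2, 'q': 38, 'r': 182}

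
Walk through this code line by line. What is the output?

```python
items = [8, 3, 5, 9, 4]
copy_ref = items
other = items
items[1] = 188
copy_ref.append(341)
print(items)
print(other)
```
[8, 188, 5, 9, 4, 341]
[8, 188, 5, 9, 4, 341]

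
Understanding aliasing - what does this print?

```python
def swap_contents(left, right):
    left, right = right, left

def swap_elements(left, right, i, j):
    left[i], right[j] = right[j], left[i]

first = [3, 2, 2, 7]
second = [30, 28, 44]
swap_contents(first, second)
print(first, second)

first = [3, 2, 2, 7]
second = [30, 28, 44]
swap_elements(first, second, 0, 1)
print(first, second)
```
[3, 2, 2, 7] [30, 28, 44]
[28, 2, 2, 7] [30, 3, 44]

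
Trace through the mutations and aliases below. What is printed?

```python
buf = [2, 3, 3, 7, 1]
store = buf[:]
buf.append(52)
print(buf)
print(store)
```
[2, 3, 3, 7, 1, 52]
[2, 3, 3, 7, 1]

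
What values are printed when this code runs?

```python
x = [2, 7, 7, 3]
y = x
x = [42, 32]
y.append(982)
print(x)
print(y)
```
[42, 32]
[2, 7, 7, 3, 982]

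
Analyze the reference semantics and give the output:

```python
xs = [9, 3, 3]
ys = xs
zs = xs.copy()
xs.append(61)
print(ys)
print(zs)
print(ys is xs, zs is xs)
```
[9, 3, 3, 61]
[9, 3, 3]
True False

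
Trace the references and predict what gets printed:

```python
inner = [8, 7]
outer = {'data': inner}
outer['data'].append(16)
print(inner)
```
[8, 7, 16]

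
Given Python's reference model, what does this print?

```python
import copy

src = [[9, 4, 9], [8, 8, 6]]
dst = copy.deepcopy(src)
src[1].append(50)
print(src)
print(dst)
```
[[9, 4, 9], [8, 8, 6, 50]]
[[9, 4, 9], [8, 8, 6]]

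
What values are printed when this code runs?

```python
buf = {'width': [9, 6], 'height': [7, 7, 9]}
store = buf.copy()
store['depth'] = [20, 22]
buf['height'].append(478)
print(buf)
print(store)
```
{'width': [9, 6], 'height': [7, 7, 9, 478]}
{'width': [9, 6], 'height': [7, 7, 9, 478], 'depth': [20, 22]}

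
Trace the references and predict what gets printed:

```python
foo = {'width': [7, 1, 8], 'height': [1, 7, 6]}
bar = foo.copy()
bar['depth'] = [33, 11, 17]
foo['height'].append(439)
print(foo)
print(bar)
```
{'width': [7, 1, 8], 'height': [1, 7, 6, 439]}
{'width': [7, 1, 8], 'height': [1, 7, 6, 439], 'depth': [33, 11, 17]}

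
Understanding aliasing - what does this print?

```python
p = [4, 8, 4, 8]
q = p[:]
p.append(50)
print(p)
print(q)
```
[4, 8, 4, 8, 50]
[4, 8, 4, 8]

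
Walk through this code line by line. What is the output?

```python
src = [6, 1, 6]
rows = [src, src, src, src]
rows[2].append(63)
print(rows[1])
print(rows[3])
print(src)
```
[6, 1, 6, 63]
[6, 1, 6, 63]
[6, 1, 6, 63]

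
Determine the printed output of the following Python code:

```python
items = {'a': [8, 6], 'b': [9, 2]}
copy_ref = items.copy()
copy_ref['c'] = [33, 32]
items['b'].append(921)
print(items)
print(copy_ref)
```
{'a': [8, 6], 'b': [9, 2, 921]}
{'a': [8, 6], 'b': [9, 2, 921], 'c': [33, 32]}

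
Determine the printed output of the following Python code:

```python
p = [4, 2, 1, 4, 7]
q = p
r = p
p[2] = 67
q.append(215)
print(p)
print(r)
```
[4, 2, 67, 4, 7, 215]
[4, 2, 67, 4, 7, 215]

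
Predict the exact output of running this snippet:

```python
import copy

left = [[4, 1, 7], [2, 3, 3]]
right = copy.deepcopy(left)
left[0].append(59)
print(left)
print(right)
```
[[4, 1, 7, 59], [2, 3, 3]]
[[4, 1, 7], [2, 3, 3]]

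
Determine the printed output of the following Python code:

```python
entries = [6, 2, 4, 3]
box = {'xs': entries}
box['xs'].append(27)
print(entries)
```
[6, 2, 4, 3, 27]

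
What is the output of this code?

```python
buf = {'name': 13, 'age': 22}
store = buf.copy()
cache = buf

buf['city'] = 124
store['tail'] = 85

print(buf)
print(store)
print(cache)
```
{'name': 13, 'age': 22, 'city': 124}
{'name': 13, 'age': 22, 'tail': 85}
{'name': 13, 'age': 22, 'city': 124}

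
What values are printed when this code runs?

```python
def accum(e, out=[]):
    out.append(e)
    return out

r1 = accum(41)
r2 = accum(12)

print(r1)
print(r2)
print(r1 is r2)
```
[41, 12]
[41, 12]
True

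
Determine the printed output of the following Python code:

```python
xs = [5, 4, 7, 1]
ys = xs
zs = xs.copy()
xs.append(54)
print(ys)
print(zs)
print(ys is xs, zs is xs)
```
[5, 4, 7, 1, 54]
[5, 4, 7, 1]
True False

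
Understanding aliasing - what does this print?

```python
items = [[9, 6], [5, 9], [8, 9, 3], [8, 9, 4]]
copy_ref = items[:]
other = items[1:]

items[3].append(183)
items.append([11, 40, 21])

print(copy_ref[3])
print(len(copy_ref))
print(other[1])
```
[8, 9, 4, 183]
4
[8, 9, 3]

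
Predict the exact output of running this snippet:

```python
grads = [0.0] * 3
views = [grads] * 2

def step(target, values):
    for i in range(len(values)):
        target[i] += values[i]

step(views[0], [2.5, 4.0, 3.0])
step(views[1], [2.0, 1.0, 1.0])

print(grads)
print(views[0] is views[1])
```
[4.5, 5.0, 4.0]
True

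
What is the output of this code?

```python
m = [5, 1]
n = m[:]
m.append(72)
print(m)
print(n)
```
[5, 1, 72]
[5, 1]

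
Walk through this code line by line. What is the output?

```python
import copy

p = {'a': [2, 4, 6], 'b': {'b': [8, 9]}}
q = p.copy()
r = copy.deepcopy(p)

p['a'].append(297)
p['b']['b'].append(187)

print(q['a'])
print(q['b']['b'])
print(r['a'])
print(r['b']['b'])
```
[2, 4, 6, 297]
[8, 9, 187]
[2, 4, 6]
[8, 9]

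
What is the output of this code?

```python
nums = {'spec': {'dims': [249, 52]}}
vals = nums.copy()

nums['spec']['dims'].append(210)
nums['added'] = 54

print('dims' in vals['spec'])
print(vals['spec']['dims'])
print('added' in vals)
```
True
[249, 52, 210]
False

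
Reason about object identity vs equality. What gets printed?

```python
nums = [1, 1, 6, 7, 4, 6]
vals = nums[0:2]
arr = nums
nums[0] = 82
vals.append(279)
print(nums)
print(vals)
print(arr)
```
[82, 1, 6, 7, 4, 6]
[1, 1, 279]
[82, 1, 6, 7, 4, 6]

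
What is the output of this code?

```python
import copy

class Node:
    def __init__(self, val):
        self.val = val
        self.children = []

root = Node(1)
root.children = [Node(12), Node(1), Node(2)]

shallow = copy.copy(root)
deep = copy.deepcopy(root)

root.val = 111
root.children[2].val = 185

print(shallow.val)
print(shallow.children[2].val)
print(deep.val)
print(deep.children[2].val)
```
1
185
1
2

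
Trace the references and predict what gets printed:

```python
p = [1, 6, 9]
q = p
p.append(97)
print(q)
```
[1, 6, 9, 97]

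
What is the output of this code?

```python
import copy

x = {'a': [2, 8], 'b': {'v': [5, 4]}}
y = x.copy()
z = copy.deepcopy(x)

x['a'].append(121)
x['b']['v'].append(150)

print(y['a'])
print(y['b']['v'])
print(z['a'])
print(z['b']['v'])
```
[2, 8, 121]
[5, 4, 150]
[2, 8]
[5, 4]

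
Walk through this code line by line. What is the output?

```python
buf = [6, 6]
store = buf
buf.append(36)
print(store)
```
[6, 6, 36]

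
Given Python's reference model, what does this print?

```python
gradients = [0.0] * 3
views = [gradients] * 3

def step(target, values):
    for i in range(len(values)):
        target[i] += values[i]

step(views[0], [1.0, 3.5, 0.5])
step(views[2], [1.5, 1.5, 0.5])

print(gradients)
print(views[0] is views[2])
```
[2.5, 5.0, 1.0]
True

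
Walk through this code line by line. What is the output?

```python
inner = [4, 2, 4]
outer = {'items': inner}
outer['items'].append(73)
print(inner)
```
[4, 2, 4, 73]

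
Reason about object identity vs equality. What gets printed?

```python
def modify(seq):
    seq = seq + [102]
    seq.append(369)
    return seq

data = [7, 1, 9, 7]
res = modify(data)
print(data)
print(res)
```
[7, 1, 9, 7]
[7, 1, 9, 7, 102, 369]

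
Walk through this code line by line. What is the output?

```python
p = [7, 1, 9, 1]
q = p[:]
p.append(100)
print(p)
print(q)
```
[7, 1, 9, 1, 100]
[7, 1, 9, 1]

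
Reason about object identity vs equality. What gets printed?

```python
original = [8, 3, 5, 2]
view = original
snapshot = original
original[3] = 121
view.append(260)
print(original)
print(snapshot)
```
[8, 3, 5, 121, 260]
[8, 3, 5, 121, 260]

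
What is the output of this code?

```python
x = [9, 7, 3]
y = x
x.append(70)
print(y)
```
[9, 7, 3, 70]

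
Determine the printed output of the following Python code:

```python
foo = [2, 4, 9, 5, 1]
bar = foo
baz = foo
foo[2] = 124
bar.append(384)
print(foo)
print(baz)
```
[2, 4, 124, 5, 1, 384]
[2, 4, 124, 5, 1, 384]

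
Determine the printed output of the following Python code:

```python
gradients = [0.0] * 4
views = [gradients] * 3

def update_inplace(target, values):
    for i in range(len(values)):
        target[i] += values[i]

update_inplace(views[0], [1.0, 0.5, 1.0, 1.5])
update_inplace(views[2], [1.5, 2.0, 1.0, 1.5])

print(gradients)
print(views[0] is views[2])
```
[2.5, 2.5, 2.0, 3.0]
True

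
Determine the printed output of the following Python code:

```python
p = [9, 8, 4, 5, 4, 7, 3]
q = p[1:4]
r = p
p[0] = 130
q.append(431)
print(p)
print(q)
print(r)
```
[130, 8, 4, 5, 4, 7, 3]
[8, 4, 5, 431]
[130, 8, 4, 5, 4, 7, 3]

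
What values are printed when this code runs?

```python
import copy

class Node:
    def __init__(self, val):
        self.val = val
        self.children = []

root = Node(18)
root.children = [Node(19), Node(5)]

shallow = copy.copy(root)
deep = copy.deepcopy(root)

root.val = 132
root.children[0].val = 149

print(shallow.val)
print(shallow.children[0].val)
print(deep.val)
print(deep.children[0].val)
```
18
149
18
19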